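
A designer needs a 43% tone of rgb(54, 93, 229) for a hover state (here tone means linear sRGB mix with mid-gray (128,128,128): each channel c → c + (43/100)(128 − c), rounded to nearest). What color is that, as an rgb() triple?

rgb(86, 108, 186)

A 43% tone moves each channel 43% toward 128:
  R: 54 + 0.43×(128−54) = 54 + 31.82 = 85.82 → 86
  G: 93 + 15.05 = 108.05 → 108
  B: 229 + 0.43×(128−229) = 229 − 43.43 = 185.57 → 186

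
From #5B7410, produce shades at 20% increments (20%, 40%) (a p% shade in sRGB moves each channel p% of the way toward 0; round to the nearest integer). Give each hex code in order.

#5B7410 is rgb(91, 116, 16).
20%: (91 − 18.2 = 72.8→73, 116 − 23.2 = 92.8→93, 16 − 3.2 = 12.8→13) → #495D0D
40%: (91 − 36.4 = 54.6→55, 116 − 46.4 = 69.6→70, 16 − 6.4 = 9.6→10) → #37460A

#495D0D, #37460A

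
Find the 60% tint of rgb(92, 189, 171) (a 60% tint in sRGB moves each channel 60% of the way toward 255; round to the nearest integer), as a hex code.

A 60% tint moves each channel 60% toward 255:
  R: 92 + 0.6×(255−92) = 92 + 97.8 = 189.8 → 190
  G: 189 + 0.6×(255−189) = 189 + 39.6 = 228.6 → 229
  B: 171 + 0.6×(255−171) = 171 + 50.4 = 221.4 → 221
rgb(190, 229, 221) = #bee5dd.

#bee5dd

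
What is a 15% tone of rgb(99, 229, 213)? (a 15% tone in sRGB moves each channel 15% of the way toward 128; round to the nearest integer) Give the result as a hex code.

#67D6C8

Per channel, c → c + 0.15(128 − c):
  R: 99 + 4.35 = 103.35 → 103
  G: 229 − 15.15 = 213.85 → 214
  B: 213 − 12.75 = 200.25 → 200
rgb(103, 214, 200) = #67D6C8.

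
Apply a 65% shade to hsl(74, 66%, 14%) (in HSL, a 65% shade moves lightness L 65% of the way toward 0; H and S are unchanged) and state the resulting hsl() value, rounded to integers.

L moves 65% from 14 toward 0: 14 − 9.1 = 4.9 → 5.
H and S are unchanged.

hsl(74, 66%, 5%)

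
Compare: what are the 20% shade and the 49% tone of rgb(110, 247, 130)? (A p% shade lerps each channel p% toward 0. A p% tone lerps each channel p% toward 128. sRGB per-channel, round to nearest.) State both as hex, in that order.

20% shade:
  R: 110 + 0.2×(0−110) = 110 − 22 = 88 → 88
  G: 247 − 49.4 = 197.6 → 198
  B: 130 − 26 = 104 → 104
  → #58C668
49% tone:
  R: 110 + 0.49×(128−110) = 110 + 8.82 = 118.82 → 119
  G: 247 + 0.49×(128−247) = 247 − 58.31 = 188.69 → 189
  B: 130 − 0.98 = 129.02 → 129
  → #77BD81

#58C668, #77BD81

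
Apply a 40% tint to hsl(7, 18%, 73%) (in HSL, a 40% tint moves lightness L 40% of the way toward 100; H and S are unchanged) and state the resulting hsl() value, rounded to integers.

hsl(7, 18%, 84%)

L moves 40% from 73 toward 100: 73 + 10.8 = 83.8 → 84.
H and S are unchanged.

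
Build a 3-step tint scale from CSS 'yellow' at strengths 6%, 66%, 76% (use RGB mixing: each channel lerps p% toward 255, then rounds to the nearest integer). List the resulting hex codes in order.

#FFFF0F, #FFFFA8, #FFFFC2

CSS yellow is rgb(255, 255, 0).
6%: (255→255, 255→255, 0 + 15.3 = 15.3→15) → #FFFF0F
66%: (255→255, 255→255, 0 + 168.3 = 168.3→168) → #FFFFA8
76%: (255→255, 255→255, 0 + 193.8 = 193.8→194) → #FFFFC2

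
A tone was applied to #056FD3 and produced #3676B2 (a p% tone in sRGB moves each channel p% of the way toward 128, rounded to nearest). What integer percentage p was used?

40%

#056FD3 is rgb(5, 111, 211); #3676B2 is rgb(54, 118, 178).
On the R channel (widest range): 54 ≈ 5 + (p/100)(128 − 5), so p ≈ 100×(54 − 5)/(128 − 5) = 4900/123 = 39.84.
p = 40 reproduces all three channels after rounding.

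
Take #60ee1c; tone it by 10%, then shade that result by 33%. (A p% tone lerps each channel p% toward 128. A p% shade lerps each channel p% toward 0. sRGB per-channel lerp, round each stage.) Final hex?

#60ee1c is rgb(96, 238, 28).
A 10% tone moves each channel 10% toward 128:
  R: 96 + 3.2 = 99.2 → 99
  G: 238 − 11 = 227 → 227
  B: 28 + 0.1×(128−28) = 28 + 10 = 38 → 38
After the tone: rgb(99, 227, 38) = #63e326.
Lerp each channel 33% toward 0:
  R: 99 + 0.33×(0−99) = 99 − 32.67 = 66.33 → 66
  G: 227 − 74.91 = 152.09 → 152
  B: 38 − 12.54 = 25.46 → 25
rgb(66, 152, 25) = #429819.

#429819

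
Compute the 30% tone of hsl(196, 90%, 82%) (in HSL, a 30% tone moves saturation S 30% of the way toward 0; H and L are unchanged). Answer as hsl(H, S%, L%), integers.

hsl(196, 63%, 82%)

S moves 30% from 90 toward 0: 90 − 27 = 63 → 63.
H and L are unchanged.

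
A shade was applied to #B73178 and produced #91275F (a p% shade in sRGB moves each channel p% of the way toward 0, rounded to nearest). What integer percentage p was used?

#B73178 is rgb(183, 49, 120); #91275F is rgb(145, 39, 95).
On the R channel (widest range): 145 ≈ 183 + (p/100)(0 − 183), so p ≈ 100×(145 − 183)/(0 − 183) = -3800/-183 = 20.77.
p = 21 reproduces all three channels after rounding.

21%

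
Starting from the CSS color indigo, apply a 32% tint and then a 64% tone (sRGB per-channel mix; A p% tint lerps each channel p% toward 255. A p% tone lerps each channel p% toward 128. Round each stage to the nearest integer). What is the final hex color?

#826F8F

CSS indigo is rgb(75, 0, 130).
A 32% tint moves each channel 32% toward 255:
  R: 75 + 57.6 = 132.6 → 133
  G: 0 + 0.32×(255−0) = 0 + 81.6 = 81.6 → 82
  B: 130 + 0.32×(255−130) = 130 + 40 = 170 → 170
After the tint: rgb(133, 82, 170) = #8552AA.
Lerp each channel 64% toward 128:
  R: 133 + 0.64×(128−133) = 133 − 3.2 = 129.8 → 130
  G: 82 + 29.44 = 111.44 → 111
  B: 170 + 0.64×(128−170) = 170 − 26.88 = 143.12 → 143
rgb(130, 111, 143) = #826F8F.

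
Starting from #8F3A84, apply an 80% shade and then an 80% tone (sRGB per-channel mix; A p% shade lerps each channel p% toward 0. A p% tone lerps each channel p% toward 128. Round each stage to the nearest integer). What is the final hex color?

#6C696C

#8F3A84 is rgb(143, 58, 132).
Per channel, c → c + 0.8(0 − c):
  R: 143 − 114.4 = 28.6 → 29
  G: 58 + 0.8×(0−58) = 58 − 46.4 = 11.6 → 12
  B: 132 − 105.6 = 26.4 → 26
After the shade: rgb(29, 12, 26) = #1D0C1A.
An 80% tone moves each channel 80% toward 128:
  R: 29 + 79.2 = 108.2 → 108
  G: 12 + 92.8 = 104.8 → 105
  B: 26 + 0.8×(128−26) = 26 + 81.6 = 107.6 → 108
rgb(108, 105, 108) = #6C696C.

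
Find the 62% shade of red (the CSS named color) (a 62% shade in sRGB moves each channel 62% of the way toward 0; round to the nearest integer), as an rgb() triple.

rgb(97, 0, 0)

CSS red is rgb(255, 0, 0).
Lerp each channel 62% toward 0:
  R: 255 − 158.1 = 96.9 → 97
  G: 0 + 0.62×(0−0) = 0 + 0 = 0 → 0
  B: 0 + 0.62×(0−0) = 0 + 0 = 0 → 0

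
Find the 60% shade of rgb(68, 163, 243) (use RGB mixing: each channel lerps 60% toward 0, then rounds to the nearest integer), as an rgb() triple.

rgb(27, 65, 97)

Per channel, c → c + 0.6(0 − c):
  R: 68 − 40.8 = 27.2 → 27
  G: 163 − 97.8 = 65.2 → 65
  B: 243 + 0.6×(0−243) = 243 − 145.8 = 97.2 → 97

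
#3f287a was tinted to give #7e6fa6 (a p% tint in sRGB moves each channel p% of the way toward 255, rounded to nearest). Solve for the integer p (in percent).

#3f287a is rgb(63, 40, 122); #7e6fa6 is rgb(126, 111, 166).
On the G channel (widest range): 111 ≈ 40 + (p/100)(255 − 40), so p ≈ 100×(111 − 40)/(255 − 40) = 7100/215 = 33.02.
p = 33 reproduces all three channels after rounding.

33%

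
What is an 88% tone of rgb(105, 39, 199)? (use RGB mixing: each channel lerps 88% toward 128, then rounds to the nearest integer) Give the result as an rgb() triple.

Lerp each channel 88% toward 128:
  R: 105 + 0.88×(128−105) = 105 + 20.24 = 125.24 → 125
  G: 39 + 78.32 = 117.32 → 117
  B: 199 + 0.88×(128−199) = 199 − 62.48 = 136.52 → 137

rgb(125, 117, 137)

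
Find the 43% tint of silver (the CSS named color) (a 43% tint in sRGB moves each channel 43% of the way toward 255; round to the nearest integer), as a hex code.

#dbdbdb

CSS silver is rgb(192, 192, 192).
A 43% tint moves each channel 43% toward 255:
  R: 192 + 27.09 = 219.09 → 219
  G: 192 + 0.43×(255−192) = 192 + 27.09 = 219.09 → 219
  B: 192 + 0.43×(255−192) = 192 + 27.09 = 219.09 → 219
rgb(219, 219, 219) = #dbdbdb.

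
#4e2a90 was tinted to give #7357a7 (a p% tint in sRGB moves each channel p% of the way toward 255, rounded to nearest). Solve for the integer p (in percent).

21%

#4e2a90 is rgb(78, 42, 144); #7357a7 is rgb(115, 87, 167).
On the G channel (widest range): 87 ≈ 42 + (p/100)(255 − 42), so p ≈ 100×(87 − 42)/(255 − 42) = 4500/213 = 21.13.
p = 21 reproduces all three channels after rounding.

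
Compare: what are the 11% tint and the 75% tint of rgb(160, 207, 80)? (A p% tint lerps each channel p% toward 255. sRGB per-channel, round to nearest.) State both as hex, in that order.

#AAD463, #E7F3D3

11% tint:
  R: 160 + 0.11×(255−160) = 160 + 10.45 = 170.45 → 170
  G: 207 + 0.11×(255−207) = 207 + 5.28 = 212.28 → 212
  B: 80 + 19.25 = 99.25 → 99
  → #AAD463
75% tint:
  R: 160 + 0.75×(255−160) = 160 + 71.25 = 231.25 → 231
  G: 207 + 36 = 243 → 243
  B: 80 + 0.75×(255−80) = 80 + 131.25 = 211.25 → 211
  → #E7F3D3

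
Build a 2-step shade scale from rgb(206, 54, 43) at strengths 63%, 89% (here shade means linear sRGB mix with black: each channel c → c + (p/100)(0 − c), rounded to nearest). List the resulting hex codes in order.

#4c1410, #170605

63%: (206 − 129.78 = 76.22→76, 54 − 34.02 = 19.98→20, 43 − 27.09 = 15.91→16) → #4c1410
89%: (206 − 183.34 = 22.66→23, 54 − 48.06 = 5.94→6, 43 − 38.27 = 4.73→5) → #170605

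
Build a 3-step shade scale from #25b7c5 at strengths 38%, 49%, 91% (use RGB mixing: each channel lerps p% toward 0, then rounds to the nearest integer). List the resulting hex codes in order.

#25b7c5 is rgb(37, 183, 197).
38%: (37 − 14.06 = 22.94→23, 183 − 69.54 = 113.46→113, 197 − 74.86 = 122.14→122) → #17717a
49%: (37 − 18.13 = 18.87→19, 183 − 89.67 = 93.33→93, 197 − 96.53 = 100.47→100) → #135d64
91%: (37 − 33.67 = 3.33→3, 183 − 166.53 = 16.47→16, 197 − 179.27 = 17.73→18) → #031012

#17717a, #135d64, #031012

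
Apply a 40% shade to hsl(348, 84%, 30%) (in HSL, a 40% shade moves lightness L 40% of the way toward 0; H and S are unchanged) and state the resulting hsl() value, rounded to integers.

L moves 40% from 30 toward 0: 30 − 12 = 18 → 18.
H and S are unchanged.

hsl(348, 84%, 18%)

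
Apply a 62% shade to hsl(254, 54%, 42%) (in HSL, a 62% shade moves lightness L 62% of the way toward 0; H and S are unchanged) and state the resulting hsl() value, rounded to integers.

L moves 62% from 42 toward 0: 42 − 26.04 = 15.96 → 16.
H and S are unchanged.

hsl(254, 54%, 16%)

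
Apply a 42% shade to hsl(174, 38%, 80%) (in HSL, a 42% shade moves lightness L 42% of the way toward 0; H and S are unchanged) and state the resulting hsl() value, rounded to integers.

L moves 42% from 80 toward 0: 80 − 33.6 = 46.4 → 46.
H and S are unchanged.

hsl(174, 38%, 46%)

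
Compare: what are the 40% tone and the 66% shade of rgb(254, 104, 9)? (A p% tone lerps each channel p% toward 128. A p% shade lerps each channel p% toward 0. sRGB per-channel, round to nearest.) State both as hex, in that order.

40% tone:
  R: 254 + 0.4×(128−254) = 254 − 50.4 = 203.6 → 204
  G: 104 + 0.4×(128−104) = 104 + 9.6 = 113.6 → 114
  B: 9 + 0.4×(128−9) = 9 + 47.6 = 56.6 → 57
  → #CC7239
66% shade:
  R: 254 − 167.64 = 86.36 → 86
  G: 104 − 68.64 = 35.36 → 35
  B: 9 − 5.94 = 3.06 → 3
  → #562303

#CC7239, #562303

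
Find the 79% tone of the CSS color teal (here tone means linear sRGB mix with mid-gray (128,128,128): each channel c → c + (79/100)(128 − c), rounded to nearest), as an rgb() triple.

rgb(101, 128, 128)

CSS teal is rgb(0, 128, 128).
Per channel, c → c + 0.79(128 − c):
  R: 0 + 0.79×(128−0) = 0 + 101.12 = 101.12 → 101
  G: 128 + 0 = 128 → 128
  B: 128 + 0.79×(128−128) = 128 + 0 = 128 → 128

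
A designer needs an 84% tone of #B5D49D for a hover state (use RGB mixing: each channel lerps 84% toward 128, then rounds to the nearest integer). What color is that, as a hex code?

#888D85

#B5D49D is rgb(181, 212, 157).
Per channel, c → c + 0.84(128 − c):
  R: 181 + 0.84×(128−181) = 181 − 44.52 = 136.48 → 136
  G: 212 − 70.56 = 141.44 → 141
  B: 157 − 24.36 = 132.64 → 133
rgb(136, 141, 133) = #888D85.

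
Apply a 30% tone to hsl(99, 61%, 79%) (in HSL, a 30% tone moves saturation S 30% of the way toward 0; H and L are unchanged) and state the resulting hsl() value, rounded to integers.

S moves 30% from 61 toward 0: 61 − 18.3 = 42.7 → 43.
H and L are unchanged.

hsl(99, 43%, 79%)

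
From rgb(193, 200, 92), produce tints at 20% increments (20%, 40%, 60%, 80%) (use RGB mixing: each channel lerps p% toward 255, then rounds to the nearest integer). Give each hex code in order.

20%: (193 + 12.4 = 205.4→205, 200 + 11 = 211→211, 92 + 32.6 = 124.6→125) → #CDD37D
40%: (193 + 24.8 = 217.8→218, 200 + 22 = 222→222, 92 + 65.2 = 157.2→157) → #DADE9D
60%: (193 + 37.2 = 230.2→230, 200 + 33 = 233→233, 92 + 97.8 = 189.8→190) → #E6E9BE
80%: (193 + 49.6 = 242.6→243, 200 + 44 = 244→244, 92 + 130.4 = 222.4→222) → #F3F4DE

#CDD37D, #DADE9D, #E6E9BE, #F3F4DE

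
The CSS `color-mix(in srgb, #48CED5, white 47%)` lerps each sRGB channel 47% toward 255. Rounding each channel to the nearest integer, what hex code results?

#9EE5E9

#48CED5 is rgb(72, 206, 213).
Lerp each channel 47% toward 255:
  R: 72 + 86.01 = 158.01 → 158
  G: 206 + 23.03 = 229.03 → 229
  B: 213 + 0.47×(255−213) = 213 + 19.74 = 232.74 → 233
rgb(158, 229, 233) = #9EE5E9.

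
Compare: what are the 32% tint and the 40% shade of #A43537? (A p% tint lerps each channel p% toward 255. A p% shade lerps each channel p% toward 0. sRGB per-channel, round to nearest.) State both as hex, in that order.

#C17677, #622021

#A43537 is rgb(164, 53, 55).
32% tint:
  R: 164 + 29.12 = 193.12 → 193
  G: 53 + 0.32×(255−53) = 53 + 64.64 = 117.64 → 118
  B: 55 + 0.32×(255−55) = 55 + 64 = 119 → 119
  → #C17677
40% shade:
  R: 164 + 0.4×(0−164) = 164 − 65.6 = 98.4 → 98
  G: 53 + 0.4×(0−53) = 53 − 21.2 = 31.8 → 32
  B: 55 + 0.4×(0−55) = 55 − 22 = 33 → 33
  → #622021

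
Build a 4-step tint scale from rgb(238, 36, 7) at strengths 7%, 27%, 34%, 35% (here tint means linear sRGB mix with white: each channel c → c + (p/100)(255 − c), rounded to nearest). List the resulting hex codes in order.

#ef3318, #f35f4a, #f46e5b, #f4715e

7%: (238 + 1.19 = 239.19→239, 36 + 15.33 = 51.33→51, 7 + 17.36 = 24.36→24) → #ef3318
27%: (238 + 4.59 = 242.59→243, 36 + 59.13 = 95.13→95, 7 + 66.96 = 73.96→74) → #f35f4a
34%: (238 + 5.78 = 243.78→244, 36 + 74.46 = 110.46→110, 7 + 84.32 = 91.32→91) → #f46e5b
35%: (238 + 5.95 = 243.95→244, 36 + 76.65 = 112.65→113, 7 + 86.8 = 93.8→94) → #f4715e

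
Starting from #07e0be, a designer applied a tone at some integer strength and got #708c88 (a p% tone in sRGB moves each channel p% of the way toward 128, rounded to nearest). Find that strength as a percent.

87%

#07e0be is rgb(7, 224, 190); #708c88 is rgb(112, 140, 136).
On the R channel (widest range): 112 ≈ 7 + (p/100)(128 − 7), so p ≈ 100×(112 − 7)/(128 − 7) = 10500/121 = 86.78.
p = 87 reproduces all three channels after rounding.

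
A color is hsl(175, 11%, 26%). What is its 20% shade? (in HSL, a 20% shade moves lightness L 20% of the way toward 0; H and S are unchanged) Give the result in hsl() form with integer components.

L moves 20% from 26 toward 0: 26 − 5.2 = 20.8 → 21.
H and S are unchanged.

hsl(175, 11%, 21%)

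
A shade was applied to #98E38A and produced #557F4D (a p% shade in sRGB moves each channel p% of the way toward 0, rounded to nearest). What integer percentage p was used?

#98E38A is rgb(152, 227, 138); #557F4D is rgb(85, 127, 77).
On the G channel (widest range): 127 ≈ 227 + (p/100)(0 − 227), so p ≈ 100×(127 − 227)/(0 − 227) = -10000/-227 = 44.05.
p = 44 reproduces all three channels after rounding.

44%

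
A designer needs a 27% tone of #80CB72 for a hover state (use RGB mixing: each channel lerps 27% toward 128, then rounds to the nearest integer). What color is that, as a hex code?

#80CB72 is rgb(128, 203, 114).
A 27% tone moves each channel 27% toward 128:
  R: 128 + 0.27×(128−128) = 128 + 0 = 128 → 128
  G: 203 + 0.27×(128−203) = 203 − 20.25 = 182.75 → 183
  B: 114 + 0.27×(128−114) = 114 + 3.78 = 117.78 → 118
rgb(128, 183, 118) = #80B776.

#80B776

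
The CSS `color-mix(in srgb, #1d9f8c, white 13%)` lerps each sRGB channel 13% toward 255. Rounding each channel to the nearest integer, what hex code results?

#1d9f8c is rgb(29, 159, 140).
Lerp each channel 13% toward 255:
  R: 29 + 0.13×(255−29) = 29 + 29.38 = 58.38 → 58
  G: 159 + 12.48 = 171.48 → 171
  B: 140 + 0.13×(255−140) = 140 + 14.95 = 154.95 → 155
rgb(58, 171, 155) = #3aab9b.

#3aab9b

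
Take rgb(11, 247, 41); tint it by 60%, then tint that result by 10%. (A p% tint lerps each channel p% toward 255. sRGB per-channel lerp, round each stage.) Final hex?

Lerp each channel 60% toward 255:
  R: 11 + 146.4 = 157.4 → 157
  G: 247 + 0.6×(255−247) = 247 + 4.8 = 251.8 → 252
  B: 41 + 128.4 = 169.4 → 169
After the tint: rgb(157, 252, 169) = #9DFCA9.
Lerp each channel 10% toward 255:
  R: 157 + 0.1×(255−157) = 157 + 9.8 = 166.8 → 167
  G: 252 + 0.3 = 252.3 → 252
  B: 169 + 0.1×(255−169) = 169 + 8.6 = 177.6 → 178
rgb(167, 252, 178) = #A7FCB2.

#A7FCB2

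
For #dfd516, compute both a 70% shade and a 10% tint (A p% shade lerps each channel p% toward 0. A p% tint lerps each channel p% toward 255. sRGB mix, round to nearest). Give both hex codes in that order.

#dfd516 is rgb(223, 213, 22).
70% shade:
  R: 223 − 156.1 = 66.9 → 67
  G: 213 + 0.7×(0−213) = 213 − 149.1 = 63.9 → 64
  B: 22 − 15.4 = 6.6 → 7
  → #434007
10% tint:
  R: 223 + 0.1×(255−223) = 223 + 3.2 = 226.2 → 226
  G: 213 + 4.2 = 217.2 → 217
  B: 22 + 0.1×(255−22) = 22 + 23.3 = 45.3 → 45
  → #e2d92d

#434007, #e2d92d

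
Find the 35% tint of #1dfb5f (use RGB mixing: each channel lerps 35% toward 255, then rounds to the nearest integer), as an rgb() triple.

#1dfb5f is rgb(29, 251, 95).
Lerp each channel 35% toward 255:
  R: 29 + 79.1 = 108.1 → 108
  G: 251 + 1.4 = 252.4 → 252
  B: 95 + 56 = 151 → 151

rgb(108, 252, 151)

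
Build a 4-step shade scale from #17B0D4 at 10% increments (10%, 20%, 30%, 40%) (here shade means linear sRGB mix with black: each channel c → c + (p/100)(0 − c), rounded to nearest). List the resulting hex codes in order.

#159EBF, #128DAA, #107B94, #0E6A7F

#17B0D4 is rgb(23, 176, 212).
10%: (23 − 2.3 = 20.7→21, 176 − 17.6 = 158.4→158, 212 − 21.2 = 190.8→191) → #159EBF
20%: (23 − 4.6 = 18.4→18, 176 − 35.2 = 140.8→141, 212 − 42.4 = 169.6→170) → #128DAA
30%: (23 − 6.9 = 16.1→16, 176 − 52.8 = 123.2→123, 212 − 63.6 = 148.4→148) → #107B94
40%: (23 − 9.2 = 13.8→14, 176 − 70.4 = 105.6→106, 212 − 84.8 = 127.2→127) → #0E6A7F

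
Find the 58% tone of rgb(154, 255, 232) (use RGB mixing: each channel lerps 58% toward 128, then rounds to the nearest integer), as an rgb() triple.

rgb(139, 181, 172)

Lerp each channel 58% toward 128:
  R: 154 + 0.58×(128−154) = 154 − 15.08 = 138.92 → 139
  G: 255 + 0.58×(128−255) = 255 − 73.66 = 181.34 → 181
  B: 232 − 60.32 = 171.68 → 172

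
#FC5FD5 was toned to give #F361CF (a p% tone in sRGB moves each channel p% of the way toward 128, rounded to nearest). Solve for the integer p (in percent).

#FC5FD5 is rgb(252, 95, 213); #F361CF is rgb(243, 97, 207).
On the R channel (widest range): 243 ≈ 252 + (p/100)(128 − 252), so p ≈ 100×(243 − 252)/(128 − 252) = -900/-124 = 7.26.
p = 7 reproduces all three channels after rounding.

7%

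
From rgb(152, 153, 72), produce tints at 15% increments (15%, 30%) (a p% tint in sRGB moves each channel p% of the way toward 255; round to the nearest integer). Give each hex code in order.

15%: (152 + 15.45 = 167.45→167, 153 + 15.3 = 168.3→168, 72 + 27.45 = 99.45→99) → #A7A863
30%: (152 + 30.9 = 182.9→183, 153 + 30.6 = 183.6→184, 72 + 54.9 = 126.9→127) → #B7B87F

#A7A863, #B7B87F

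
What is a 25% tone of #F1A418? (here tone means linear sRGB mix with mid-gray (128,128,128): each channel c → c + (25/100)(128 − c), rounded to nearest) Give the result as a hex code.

#F1A418 is rgb(241, 164, 24).
Lerp each channel 25% toward 128:
  R: 241 − 28.25 = 212.75 → 213
  G: 164 + 0.25×(128−164) = 164 − 9 = 155 → 155
  B: 24 + 26 = 50 → 50
rgb(213, 155, 50) = #D59B32.

#D59B32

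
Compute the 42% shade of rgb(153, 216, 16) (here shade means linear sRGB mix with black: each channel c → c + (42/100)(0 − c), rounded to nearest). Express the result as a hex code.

Lerp each channel 42% toward 0:
  R: 153 + 0.42×(0−153) = 153 − 64.26 = 88.74 → 89
  G: 216 − 90.72 = 125.28 → 125
  B: 16 + 0.42×(0−16) = 16 − 6.72 = 9.28 → 9
rgb(89, 125, 9) = #597D09.

#597D09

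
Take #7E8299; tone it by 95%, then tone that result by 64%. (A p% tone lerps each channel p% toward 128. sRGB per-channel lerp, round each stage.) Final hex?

#808080

#7E8299 is rgb(126, 130, 153).
Lerp each channel 95% toward 128:
  R: 126 + 1.9 = 127.9 → 128
  G: 130 + 0.95×(128−130) = 130 − 1.9 = 128.1 → 128
  B: 153 + 0.95×(128−153) = 153 − 23.75 = 129.25 → 129
After the tone: rgb(128, 128, 129) = #808081.
Lerp each channel 64% toward 128:
  R: 128 + 0.64×(128−128) = 128 + 0 = 128 → 128
  G: 128 + 0.64×(128−128) = 128 + 0 = 128 → 128
  B: 129 + 0.64×(128−129) = 129 − 0.64 = 128.36 → 128
rgb(128, 128, 128) = #808080.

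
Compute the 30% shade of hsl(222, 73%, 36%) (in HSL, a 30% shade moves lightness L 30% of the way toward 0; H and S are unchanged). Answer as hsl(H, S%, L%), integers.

hsl(222, 73%, 25%)

L moves 30% from 36 toward 0: 36 − 10.8 = 25.2 → 25.
H and S are unchanged.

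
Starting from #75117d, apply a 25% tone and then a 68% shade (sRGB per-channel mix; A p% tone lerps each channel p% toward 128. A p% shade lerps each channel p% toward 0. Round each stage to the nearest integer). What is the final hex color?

#260e28

#75117d is rgb(117, 17, 125).
Per channel, c → c + 0.25(128 − c):
  R: 117 + 0.25×(128−117) = 117 + 2.75 = 119.75 → 120
  G: 17 + 27.75 = 44.75 → 45
  B: 125 + 0.25×(128−125) = 125 + 0.75 = 125.75 → 126
After the tone: rgb(120, 45, 126) = #782d7e.
Per channel, c → c + 0.68(0 − c):
  R: 120 + 0.68×(0−120) = 120 − 81.6 = 38.4 → 38
  G: 45 + 0.68×(0−45) = 45 − 30.6 = 14.4 → 14
  B: 126 + 0.68×(0−126) = 126 − 85.68 = 40.32 → 40
rgb(38, 14, 40) = #260e28.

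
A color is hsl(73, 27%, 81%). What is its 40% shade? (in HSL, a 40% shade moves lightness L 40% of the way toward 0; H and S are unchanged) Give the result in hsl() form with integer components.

hsl(73, 27%, 49%)

L moves 40% from 81 toward 0: 81 − 32.4 = 48.6 → 49.
H and S are unchanged.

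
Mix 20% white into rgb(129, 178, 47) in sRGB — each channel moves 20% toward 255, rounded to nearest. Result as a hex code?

Per channel, c → c + 0.2(255 − c):
  R: 129 + 0.2×(255−129) = 129 + 25.2 = 154.2 → 154
  G: 178 + 0.2×(255−178) = 178 + 15.4 = 193.4 → 193
  B: 47 + 41.6 = 88.6 → 89
rgb(154, 193, 89) = #9ac159.

#9ac159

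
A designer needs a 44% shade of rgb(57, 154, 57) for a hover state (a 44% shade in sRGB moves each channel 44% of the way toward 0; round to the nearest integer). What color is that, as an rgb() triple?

Per channel, c → c + 0.44(0 − c):
  R: 57 + 0.44×(0−57) = 57 − 25.08 = 31.92 → 32
  G: 154 + 0.44×(0−154) = 154 − 67.76 = 86.24 → 86
  B: 57 + 0.44×(0−57) = 57 − 25.08 = 31.92 → 32

rgb(32, 86, 32)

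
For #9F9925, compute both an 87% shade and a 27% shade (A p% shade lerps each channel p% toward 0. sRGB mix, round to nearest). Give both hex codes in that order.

#9F9925 is rgb(159, 153, 37).
87% shade:
  R: 159 + 0.87×(0−159) = 159 − 138.33 = 20.67 → 21
  G: 153 − 133.11 = 19.89 → 20
  B: 37 + 0.87×(0−37) = 37 − 32.19 = 4.81 → 5
  → #151405
27% shade:
  R: 159 + 0.27×(0−159) = 159 − 42.93 = 116.07 → 116
  G: 153 + 0.27×(0−153) = 153 − 41.31 = 111.69 → 112
  B: 37 − 9.99 = 27.01 → 27
  → #74701B

#151405, #74701B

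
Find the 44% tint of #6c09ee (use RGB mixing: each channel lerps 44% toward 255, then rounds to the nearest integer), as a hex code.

#6c09ee is rgb(108, 9, 238).
Per channel, c → c + 0.44(255 − c):
  R: 108 + 0.44×(255−108) = 108 + 64.68 = 172.68 → 173
  G: 9 + 108.24 = 117.24 → 117
  B: 238 + 0.44×(255−238) = 238 + 7.48 = 245.48 → 245
rgb(173, 117, 245) = #ad75f5.

#ad75f5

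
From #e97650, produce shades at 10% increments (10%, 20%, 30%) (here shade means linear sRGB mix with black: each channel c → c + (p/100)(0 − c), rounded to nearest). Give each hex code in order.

#d26a48, #ba5e40, #a35338

#e97650 is rgb(233, 118, 80).
10%: (233 − 23.3 = 209.7→210, 118 − 11.8 = 106.2→106, 80 − 8 = 72→72) → #d26a48
20%: (233 − 46.6 = 186.4→186, 118 − 23.6 = 94.4→94, 80 − 16 = 64→64) → #ba5e40
30%: (233 − 69.9 = 163.1→163, 118 − 35.4 = 82.6→83, 80 − 24 = 56→56) → #a35338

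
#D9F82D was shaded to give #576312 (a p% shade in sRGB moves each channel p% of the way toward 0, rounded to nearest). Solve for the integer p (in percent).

60%

#D9F82D is rgb(217, 248, 45); #576312 is rgb(87, 99, 18).
On the G channel (widest range): 99 ≈ 248 + (p/100)(0 − 248), so p ≈ 100×(99 − 248)/(0 − 248) = -14900/-248 = 60.08.
p = 60 reproduces all three channels after rounding.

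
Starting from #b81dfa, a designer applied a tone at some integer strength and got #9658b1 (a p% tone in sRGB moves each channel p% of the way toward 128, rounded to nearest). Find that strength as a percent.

60%

#b81dfa is rgb(184, 29, 250); #9658b1 is rgb(150, 88, 177).
On the B channel (widest range): 177 ≈ 250 + (p/100)(128 − 250), so p ≈ 100×(177 − 250)/(128 − 250) = -7300/-122 = 59.84.
p = 60 reproduces all three channels after rounding.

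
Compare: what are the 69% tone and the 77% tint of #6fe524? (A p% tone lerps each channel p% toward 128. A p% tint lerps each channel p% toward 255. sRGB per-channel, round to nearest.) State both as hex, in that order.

#7b9f63, #def9cd

#6fe524 is rgb(111, 229, 36).
69% tone:
  R: 111 + 0.69×(128−111) = 111 + 11.73 = 122.73 → 123
  G: 229 + 0.69×(128−229) = 229 − 69.69 = 159.31 → 159
  B: 36 + 0.69×(128−36) = 36 + 63.48 = 99.48 → 99
  → #7b9f63
77% tint:
  R: 111 + 110.88 = 221.88 → 222
  G: 229 + 20.02 = 249.02 → 249
  B: 36 + 0.77×(255−36) = 36 + 168.63 = 204.63 → 205
  → #def9cd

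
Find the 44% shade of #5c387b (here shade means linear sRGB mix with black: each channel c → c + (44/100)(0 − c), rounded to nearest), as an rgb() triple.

rgb(52, 31, 69)

#5c387b is rgb(92, 56, 123).
A 44% shade moves each channel 44% toward 0:
  R: 92 − 40.48 = 51.52 → 52
  G: 56 + 0.44×(0−56) = 56 − 24.64 = 31.36 → 31
  B: 123 + 0.44×(0−123) = 123 − 54.12 = 68.88 → 69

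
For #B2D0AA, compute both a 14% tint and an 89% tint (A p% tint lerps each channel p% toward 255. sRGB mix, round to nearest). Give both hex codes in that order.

#B2D0AA is rgb(178, 208, 170).
14% tint:
  R: 178 + 0.14×(255−178) = 178 + 10.78 = 188.78 → 189
  G: 208 + 6.58 = 214.58 → 215
  B: 170 + 0.14×(255−170) = 170 + 11.9 = 181.9 → 182
  → #BDD7B6
89% tint:
  R: 178 + 0.89×(255−178) = 178 + 68.53 = 246.53 → 247
  G: 208 + 0.89×(255−208) = 208 + 41.83 = 249.83 → 250
  B: 170 + 0.89×(255−170) = 170 + 75.65 = 245.65 → 246
  → #F7FAF6

#BDD7B6, #F7FAF6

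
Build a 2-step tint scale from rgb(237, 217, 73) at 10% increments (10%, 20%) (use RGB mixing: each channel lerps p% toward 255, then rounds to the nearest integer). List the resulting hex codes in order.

10%: (237 + 1.8 = 238.8→239, 217 + 3.8 = 220.8→221, 73 + 18.2 = 91.2→91) → #efdd5b
20%: (237 + 3.6 = 240.6→241, 217 + 7.6 = 224.6→225, 73 + 36.4 = 109.4→109) → #f1e16d

#efdd5b, #f1e16d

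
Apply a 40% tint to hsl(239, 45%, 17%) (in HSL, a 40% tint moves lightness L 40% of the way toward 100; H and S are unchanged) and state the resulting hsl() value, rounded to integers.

L moves 40% from 17 toward 100: 17 + 33.2 = 50.2 → 50.
H and S are unchanged.

hsl(239, 45%, 50%)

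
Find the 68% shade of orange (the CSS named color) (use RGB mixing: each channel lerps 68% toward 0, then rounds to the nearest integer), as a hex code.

CSS orange is rgb(255, 165, 0).
A 68% shade moves each channel 68% toward 0:
  R: 255 + 0.68×(0−255) = 255 − 173.4 = 81.6 → 82
  G: 165 + 0.68×(0−165) = 165 − 112.2 = 52.8 → 53
  B: 0 + 0.68×(0−0) = 0 + 0 = 0 → 0
rgb(82, 53, 0) = #523500.

#523500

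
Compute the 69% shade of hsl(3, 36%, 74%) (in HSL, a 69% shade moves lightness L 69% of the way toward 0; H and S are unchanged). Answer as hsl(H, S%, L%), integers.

hsl(3, 36%, 23%)

L moves 69% from 74 toward 0: 74 − 51.06 = 22.94 → 23.
H and S are unchanged.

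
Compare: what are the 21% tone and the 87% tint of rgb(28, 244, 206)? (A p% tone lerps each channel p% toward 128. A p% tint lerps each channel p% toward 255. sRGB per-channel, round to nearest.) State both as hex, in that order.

#31DCBE, #E1FEF9

21% tone:
  R: 28 + 21 = 49 → 49
  G: 244 + 0.21×(128−244) = 244 − 24.36 = 219.64 → 220
  B: 206 − 16.38 = 189.62 → 190
  → #31DCBE
87% tint:
  R: 28 + 0.87×(255−28) = 28 + 197.49 = 225.49 → 225
  G: 244 + 0.87×(255−244) = 244 + 9.57 = 253.57 → 254
  B: 206 + 0.87×(255−206) = 206 + 42.63 = 248.63 → 249
  → #E1FEF9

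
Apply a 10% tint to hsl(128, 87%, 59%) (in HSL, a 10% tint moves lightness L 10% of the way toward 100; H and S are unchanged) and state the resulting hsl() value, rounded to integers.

hsl(128, 87%, 63%)

L moves 10% from 59 toward 100: 59 + 4.1 = 63.1 → 63.
H and S are unchanged.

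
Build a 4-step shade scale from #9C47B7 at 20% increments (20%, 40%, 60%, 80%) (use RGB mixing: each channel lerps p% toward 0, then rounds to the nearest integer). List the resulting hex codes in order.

#9C47B7 is rgb(156, 71, 183).
20%: (156 − 31.2 = 124.8→125, 71 − 14.2 = 56.8→57, 183 − 36.6 = 146.4→146) → #7D3992
40%: (156 − 62.4 = 93.6→94, 71 − 28.4 = 42.6→43, 183 − 73.2 = 109.8→110) → #5E2B6E
60%: (156 − 93.6 = 62.4→62, 71 − 42.6 = 28.4→28, 183 − 109.8 = 73.2→73) → #3E1C49
80%: (156 − 124.8 = 31.2→31, 71 − 56.8 = 14.2→14, 183 − 146.4 = 36.6→37) → #1F0E25

#7D3992, #5E2B6E, #3E1C49, #1F0E25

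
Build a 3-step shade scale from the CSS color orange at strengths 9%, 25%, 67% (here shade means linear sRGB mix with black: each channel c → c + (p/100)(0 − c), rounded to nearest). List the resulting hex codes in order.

CSS orange is rgb(255, 165, 0).
9%: (255 − 22.95 = 232.05→232, 165 − 14.85 = 150.15→150, 0→0) → #E89600
25%: (255 − 63.75 = 191.25→191, 165 − 41.25 = 123.75→124, 0→0) → #BF7C00
67%: (255 − 170.85 = 84.15→84, 165 − 110.55 = 54.45→54, 0→0) → #543600

#E89600, #BF7C00, #543600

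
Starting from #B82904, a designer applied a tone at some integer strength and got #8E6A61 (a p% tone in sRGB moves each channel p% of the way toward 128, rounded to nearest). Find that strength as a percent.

75%

#B82904 is rgb(184, 41, 4); #8E6A61 is rgb(142, 106, 97).
On the B channel (widest range): 97 ≈ 4 + (p/100)(128 − 4), so p ≈ 100×(97 − 4)/(128 − 4) = 9300/124 = 75.00.
p = 75 reproduces all three channels after rounding.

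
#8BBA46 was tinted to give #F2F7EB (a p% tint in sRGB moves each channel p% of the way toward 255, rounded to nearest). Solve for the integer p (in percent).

#8BBA46 is rgb(139, 186, 70); #F2F7EB is rgb(242, 247, 235).
On the B channel (widest range): 235 ≈ 70 + (p/100)(255 − 70), so p ≈ 100×(235 − 70)/(255 − 70) = 16500/185 = 89.19.
p = 89 reproduces all three channels after rounding.

89%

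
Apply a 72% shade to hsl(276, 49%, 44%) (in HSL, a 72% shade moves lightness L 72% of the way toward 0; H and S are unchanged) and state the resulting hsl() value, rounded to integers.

L moves 72% from 44 toward 0: 44 − 31.68 = 12.32 → 12.
H and S are unchanged.

hsl(276, 49%, 12%)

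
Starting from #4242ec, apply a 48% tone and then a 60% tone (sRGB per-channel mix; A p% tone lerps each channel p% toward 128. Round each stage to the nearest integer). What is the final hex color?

#737396

#4242ec is rgb(66, 66, 236).
Per channel, c → c + 0.48(128 − c):
  R: 66 + 29.76 = 95.76 → 96
  G: 66 + 29.76 = 95.76 → 96
  B: 236 − 51.84 = 184.16 → 184
After the tone: rgb(96, 96, 184) = #6060b8.
A 60% tone moves each channel 60% toward 128:
  R: 96 + 0.6×(128−96) = 96 + 19.2 = 115.2 → 115
  G: 96 + 0.6×(128−96) = 96 + 19.2 = 115.2 → 115
  B: 184 − 33.6 = 150.4 → 150
rgb(115, 115, 150) = #737396.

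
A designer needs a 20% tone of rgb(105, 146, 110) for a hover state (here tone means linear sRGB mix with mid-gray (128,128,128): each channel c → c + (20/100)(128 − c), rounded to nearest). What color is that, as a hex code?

Per channel, c → c + 0.2(128 − c):
  R: 105 + 0.2×(128−105) = 105 + 4.6 = 109.6 → 110
  G: 146 + 0.2×(128−146) = 146 − 3.6 = 142.4 → 142
  B: 110 + 3.6 = 113.6 → 114
rgb(110, 142, 114) = #6E8E72.

#6E8E72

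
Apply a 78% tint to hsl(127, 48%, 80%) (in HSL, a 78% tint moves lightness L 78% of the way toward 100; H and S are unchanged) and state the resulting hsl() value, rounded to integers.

hsl(127, 48%, 96%)

L moves 78% from 80 toward 100: 80 + 15.6 = 95.6 → 96.
H and S are unchanged.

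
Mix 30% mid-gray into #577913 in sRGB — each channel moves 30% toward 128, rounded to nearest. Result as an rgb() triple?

#577913 is rgb(87, 121, 19).
Lerp each channel 30% toward 128:
  R: 87 + 0.3×(128−87) = 87 + 12.3 = 99.3 → 99
  G: 121 + 0.3×(128−121) = 121 + 2.1 = 123.1 → 123
  B: 19 + 32.7 = 51.7 → 52

rgb(99, 123, 52)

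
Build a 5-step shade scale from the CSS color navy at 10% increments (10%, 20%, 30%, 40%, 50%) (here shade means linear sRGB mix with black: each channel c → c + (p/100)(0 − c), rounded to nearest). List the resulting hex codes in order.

CSS navy is rgb(0, 0, 128).
10%: (0→0, 0→0, 128 − 12.8 = 115.2→115) → #000073
20%: (0→0, 0→0, 128 − 25.6 = 102.4→102) → #000066
30%: (0→0, 0→0, 128 − 38.4 = 89.6→90) → #00005A
40%: (0→0, 0→0, 128 − 51.2 = 76.8→77) → #00004D
50%: (0→0, 0→0, 128 − 64 = 64→64) → #000040

#000073, #000066, #00005A, #00004D, #000040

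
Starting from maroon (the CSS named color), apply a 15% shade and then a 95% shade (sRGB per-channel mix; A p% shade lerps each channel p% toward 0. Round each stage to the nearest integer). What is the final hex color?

CSS maroon is rgb(128, 0, 0).
Lerp each channel 15% toward 0:
  R: 128 + 0.15×(0−128) = 128 − 19.2 = 108.8 → 109
  G: 0 + 0.15×(0−0) = 0 + 0 = 0 → 0
  B: 0 + 0.15×(0−0) = 0 + 0 = 0 → 0
After the shade: rgb(109, 0, 0) = #6D0000.
Per channel, c → c + 0.95(0 − c):
  R: 109 − 103.55 = 5.45 → 5
  G: 0 + 0 = 0 → 0
  B: 0 + 0 = 0 → 0
rgb(5, 0, 0) = #050000.

#050000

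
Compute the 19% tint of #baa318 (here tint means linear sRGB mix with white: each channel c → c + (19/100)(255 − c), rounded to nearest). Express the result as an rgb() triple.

#baa318 is rgb(186, 163, 24).
Per channel, c → c + 0.19(255 − c):
  R: 186 + 0.19×(255−186) = 186 + 13.11 = 199.11 → 199
  G: 163 + 0.19×(255−163) = 163 + 17.48 = 180.48 → 180
  B: 24 + 0.19×(255−24) = 24 + 43.89 = 67.89 → 68

rgb(199, 180, 68)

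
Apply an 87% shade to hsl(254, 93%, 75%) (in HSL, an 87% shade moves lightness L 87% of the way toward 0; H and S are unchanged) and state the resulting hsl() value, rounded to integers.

L moves 87% from 75 toward 0: 75 − 65.25 = 9.75 → 10.
H and S are unchanged.

hsl(254, 93%, 10%)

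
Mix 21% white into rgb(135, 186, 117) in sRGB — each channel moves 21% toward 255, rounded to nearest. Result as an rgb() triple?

rgb(160, 200, 146)

A 21% tint moves each channel 21% toward 255:
  R: 135 + 25.2 = 160.2 → 160
  G: 186 + 0.21×(255−186) = 186 + 14.49 = 200.49 → 200
  B: 117 + 0.21×(255−117) = 117 + 28.98 = 145.98 → 146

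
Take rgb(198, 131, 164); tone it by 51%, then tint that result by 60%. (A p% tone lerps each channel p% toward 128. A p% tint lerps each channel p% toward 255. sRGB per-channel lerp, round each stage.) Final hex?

#dacdd3

Lerp each channel 51% toward 128:
  R: 198 − 35.7 = 162.3 → 162
  G: 131 − 1.53 = 129.47 → 129
  B: 164 + 0.51×(128−164) = 164 − 18.36 = 145.64 → 146
After the tone: rgb(162, 129, 146) = #a28192.
Per channel, c → c + 0.6(255 − c):
  R: 162 + 55.8 = 217.8 → 218
  G: 129 + 0.6×(255−129) = 129 + 75.6 = 204.6 → 205
  B: 146 + 65.4 = 211.4 → 211
rgb(218, 205, 211) = #dacdd3.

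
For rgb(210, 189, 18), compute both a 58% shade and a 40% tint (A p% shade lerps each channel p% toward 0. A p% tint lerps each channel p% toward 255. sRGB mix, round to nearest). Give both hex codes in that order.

#584F08, #E4D771

58% shade:
  R: 210 + 0.58×(0−210) = 210 − 121.8 = 88.2 → 88
  G: 189 + 0.58×(0−189) = 189 − 109.62 = 79.38 → 79
  B: 18 + 0.58×(0−18) = 18 − 10.44 = 7.56 → 8
  → #584F08
40% tint:
  R: 210 + 0.4×(255−210) = 210 + 18 = 228 → 228
  G: 189 + 0.4×(255−189) = 189 + 26.4 = 215.4 → 215
  B: 18 + 94.8 = 112.8 → 113
  → #E4D771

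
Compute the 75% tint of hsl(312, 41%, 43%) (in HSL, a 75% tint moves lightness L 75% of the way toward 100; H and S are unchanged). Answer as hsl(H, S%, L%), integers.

L moves 75% from 43 toward 100: 43 + 42.75 = 85.75 → 86.
H and S are unchanged.

hsl(312, 41%, 86%)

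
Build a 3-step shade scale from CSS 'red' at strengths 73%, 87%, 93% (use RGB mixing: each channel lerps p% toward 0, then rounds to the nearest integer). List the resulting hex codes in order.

CSS red is rgb(255, 0, 0).
73%: (255 − 186.15 = 68.85→69, 0→0, 0→0) → #450000
87%: (255 − 221.85 = 33.15→33, 0→0, 0→0) → #210000
93%: (255 − 237.15 = 17.85→18, 0→0, 0→0) → #120000

#450000, #210000, #120000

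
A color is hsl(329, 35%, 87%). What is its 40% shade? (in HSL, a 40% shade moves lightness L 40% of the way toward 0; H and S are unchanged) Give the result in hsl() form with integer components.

L moves 40% from 87 toward 0: 87 − 34.8 = 52.2 → 52.
H and S are unchanged.

hsl(329, 35%, 52%)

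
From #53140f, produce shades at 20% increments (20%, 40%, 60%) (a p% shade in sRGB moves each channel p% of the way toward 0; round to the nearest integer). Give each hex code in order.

#53140f is rgb(83, 20, 15).
20%: (83 − 16.6 = 66.4→66, 20 − 4 = 16→16, 15 − 3 = 12→12) → #42100c
40%: (83 − 33.2 = 49.8→50, 20 − 8 = 12→12, 15 − 6 = 9→9) → #320c09
60%: (83 − 49.8 = 33.2→33, 20 − 12 = 8→8, 15 − 9 = 6→6) → #210806

#42100c, #320c09, #210806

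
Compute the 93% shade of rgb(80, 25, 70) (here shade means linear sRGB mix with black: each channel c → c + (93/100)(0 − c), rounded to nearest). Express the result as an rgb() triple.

Per channel, c → c + 0.93(0 − c):
  R: 80 + 0.93×(0−80) = 80 − 74.4 = 5.6 → 6
  G: 25 − 23.25 = 1.75 → 2
  B: 70 + 0.93×(0−70) = 70 − 65.1 = 4.9 → 5

rgb(6, 2, 5)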